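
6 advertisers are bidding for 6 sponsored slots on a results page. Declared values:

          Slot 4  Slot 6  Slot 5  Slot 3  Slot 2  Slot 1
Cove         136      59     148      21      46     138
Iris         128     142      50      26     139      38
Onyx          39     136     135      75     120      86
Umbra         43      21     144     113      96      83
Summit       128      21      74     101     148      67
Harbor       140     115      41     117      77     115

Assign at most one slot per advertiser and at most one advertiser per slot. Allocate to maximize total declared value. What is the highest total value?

Max total: $816

This is a one-to-one assignment (maximum-weight bipartite matching).
Optimal: Cove→Slot 1 ($138), Iris→Slot 6 ($142), Onyx→Slot 5 ($135), Umbra→Slot 3 ($113), Summit→Slot 2 ($148), Harbor→Slot 4 ($140) — total 138+142+135+113+148+140 = $816.
Column-greedy (each slot in turn goes to its best remaining advertiser) gives $777, worse by 39.
Checked against all permutations: $816 is optimal.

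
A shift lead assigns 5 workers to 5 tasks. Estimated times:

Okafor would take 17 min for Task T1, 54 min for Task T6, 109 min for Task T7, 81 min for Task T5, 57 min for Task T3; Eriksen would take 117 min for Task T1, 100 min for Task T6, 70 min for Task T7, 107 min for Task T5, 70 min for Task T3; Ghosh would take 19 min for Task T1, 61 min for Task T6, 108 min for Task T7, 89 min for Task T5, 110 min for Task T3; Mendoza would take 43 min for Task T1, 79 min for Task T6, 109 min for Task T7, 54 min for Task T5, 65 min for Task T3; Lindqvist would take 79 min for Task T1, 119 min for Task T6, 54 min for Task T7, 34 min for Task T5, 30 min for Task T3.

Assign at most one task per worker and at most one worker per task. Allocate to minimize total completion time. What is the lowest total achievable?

Optimal: Okafor→Task T6 (54 min), Eriksen→Task T7 (70 min), Ghosh→Task T1 (19 min), Mendoza→Task T5 (54 min), Lindqvist→Task T3 (30 min) — total 54+70+19+54+30 = 227 min.
Column-greedy (each task in turn goes to its cheapest remaining worker) gives 256 min, worse by 29.
Next-best assignment: Okafor→Task T1, Eriksen→Task T7, Ghosh→Task T6, Mendoza→Task T5, Lindqvist→Task T3 = 232 min.
Swapping Mendoza↔Eriksen (Mendoza→Task T7 109 min, Eriksen→Task T5 107 min) adds 92.

Minimum total: 227 min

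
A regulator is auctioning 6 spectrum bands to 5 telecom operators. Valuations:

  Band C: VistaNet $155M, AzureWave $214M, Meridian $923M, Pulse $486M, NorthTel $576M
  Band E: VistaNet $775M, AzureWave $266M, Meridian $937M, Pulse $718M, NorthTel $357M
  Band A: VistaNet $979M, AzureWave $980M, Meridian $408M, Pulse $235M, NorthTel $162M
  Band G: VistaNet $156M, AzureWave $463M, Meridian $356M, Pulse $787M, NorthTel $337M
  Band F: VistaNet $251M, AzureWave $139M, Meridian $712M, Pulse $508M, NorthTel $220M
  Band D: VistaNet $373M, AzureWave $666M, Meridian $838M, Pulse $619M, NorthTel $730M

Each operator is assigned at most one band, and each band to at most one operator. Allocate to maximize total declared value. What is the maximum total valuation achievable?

Max total: $4195M

This is a one-to-one assignment (maximum-weight bipartite matching).
Optimal: VistaNet→Band E ($775M), AzureWave→Band A ($980M), Meridian→Band C ($923M), Pulse→Band G ($787M), NorthTel→Band D ($730M) — total 775+980+923+787+730 = $4195M.
Column-greedy (each band in turn goes to its best remaining operator) gives $3685M, worse by 510.
Checked against all permutations: $4195M is optimal.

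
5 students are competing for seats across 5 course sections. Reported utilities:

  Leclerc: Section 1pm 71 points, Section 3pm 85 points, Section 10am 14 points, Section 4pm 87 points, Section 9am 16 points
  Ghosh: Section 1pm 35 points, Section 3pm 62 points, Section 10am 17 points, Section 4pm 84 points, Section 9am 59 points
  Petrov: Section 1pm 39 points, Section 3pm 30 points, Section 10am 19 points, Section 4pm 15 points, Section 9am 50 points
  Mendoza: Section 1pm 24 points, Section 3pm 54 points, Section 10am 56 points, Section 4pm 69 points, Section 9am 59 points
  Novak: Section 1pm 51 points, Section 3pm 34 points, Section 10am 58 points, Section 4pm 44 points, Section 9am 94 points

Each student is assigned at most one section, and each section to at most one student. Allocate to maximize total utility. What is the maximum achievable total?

Maximum total: 358 points

Treat this as an assignment problem: match each student to one section.
Optimal: Leclerc→Section 3pm (85 points), Ghosh→Section 4pm (84 points), Petrov→Section 1pm (39 points), Mendoza→Section 10am (56 points), Novak→Section 9am (94 points) — total 85+84+39+56+94 = 358 points.
Max-entry greedy (repeatedly take the single best remaining cell) gives 338 points, worse by 20.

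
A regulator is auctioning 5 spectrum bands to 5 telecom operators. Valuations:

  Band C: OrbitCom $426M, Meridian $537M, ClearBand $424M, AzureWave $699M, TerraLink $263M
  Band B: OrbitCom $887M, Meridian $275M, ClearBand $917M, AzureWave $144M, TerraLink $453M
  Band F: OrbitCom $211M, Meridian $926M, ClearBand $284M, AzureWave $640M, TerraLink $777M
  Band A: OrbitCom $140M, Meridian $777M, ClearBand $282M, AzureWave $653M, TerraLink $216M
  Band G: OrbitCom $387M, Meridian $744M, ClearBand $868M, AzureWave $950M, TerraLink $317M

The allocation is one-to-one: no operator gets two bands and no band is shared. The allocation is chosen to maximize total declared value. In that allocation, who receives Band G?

ClearBand receives Band G.

Optimal: OrbitCom→Band B ($887M), Meridian→Band A ($777M), ClearBand→Band G ($868M), AzureWave→Band C ($699M), TerraLink→Band F ($777M) — total 887+777+868+699+777 = $4008M.
Column-greedy (each band in turn goes to its best remaining operator) gives $3145M, worse by 863.
ClearBand's own top band is Band B ($917M), but forcing ClearBand→Band B and reassigning the rest optimally gives only $3847M — worse by 161.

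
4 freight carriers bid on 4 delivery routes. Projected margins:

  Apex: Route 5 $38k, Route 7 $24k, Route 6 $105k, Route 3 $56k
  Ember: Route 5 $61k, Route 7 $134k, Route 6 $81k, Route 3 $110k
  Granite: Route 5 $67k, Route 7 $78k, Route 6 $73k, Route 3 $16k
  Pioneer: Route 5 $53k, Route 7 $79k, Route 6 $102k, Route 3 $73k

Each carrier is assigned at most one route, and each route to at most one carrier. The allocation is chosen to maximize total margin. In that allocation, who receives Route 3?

This is the linear assignment problem.
Optimal: Apex→Route 6 ($105k), Ember→Route 7 ($134k), Granite→Route 5 ($67k), Pioneer→Route 3 ($73k) — total 105+134+67+73 = $379k.
Next-best assignment: Apex→Route 6, Ember→Route 3, Granite→Route 5, Pioneer→Route 7 = $361k.
Every other assignment is strictly worse.
Pioneer's own top route is Route 6 ($102k), but forcing Pioneer→Route 6 and reassigning the rest optimally gives only $359k — worse by 20.

Pioneer receives Route 3.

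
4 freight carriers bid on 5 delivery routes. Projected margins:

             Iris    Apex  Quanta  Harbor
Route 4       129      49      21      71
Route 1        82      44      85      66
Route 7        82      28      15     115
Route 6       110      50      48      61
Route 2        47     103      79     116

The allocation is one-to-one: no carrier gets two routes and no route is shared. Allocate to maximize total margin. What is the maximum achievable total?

Optimal: Iris→Route 4 ($129k), Apex→Route 2 ($103k), Quanta→Route 1 ($85k), Harbor→Route 7 ($115k) — total 129+103+85+115 = $432k.
Max-entry greedy (repeatedly take the single best remaining cell) gives $380k, worse by 52.
Next-best assignment: Iris→Route 6, Apex→Route 2, Quanta→Route 1, Harbor→Route 7 = $413k.
Swapping Quanta↔Apex (Quanta→Route 2 $79k, Apex→Route 1 $44k) loses 65.

Max total: $432k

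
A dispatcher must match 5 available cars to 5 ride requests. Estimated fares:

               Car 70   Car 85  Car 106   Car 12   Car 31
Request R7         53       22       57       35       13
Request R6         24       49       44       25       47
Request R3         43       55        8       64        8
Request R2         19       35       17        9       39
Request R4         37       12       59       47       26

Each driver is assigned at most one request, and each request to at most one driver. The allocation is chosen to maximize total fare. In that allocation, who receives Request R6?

Optimal: Car 70→Request R7 ($53), Car 85→Request R6 ($49), Car 106→Request R4 ($59), Car 12→Request R3 ($64), Car 31→Request R2 ($39) — total 53+49+59+64+39 = $264.
Column-greedy (each request in turn goes to its best remaining driver) gives $246, worse by 18.
Next-best assignment: Car 70→Request R7, Car 85→Request R2, Car 106→Request R4, Car 12→Request R3, Car 31→Request R6 = $258.
No other one-to-one assignment exceeds $264.
Car 85's own top request is Request R3 ($55), but forcing Car 85→Request R3 and reassigning the rest optimally gives only $238 — worse by 26.

Car 85 receives Request R6.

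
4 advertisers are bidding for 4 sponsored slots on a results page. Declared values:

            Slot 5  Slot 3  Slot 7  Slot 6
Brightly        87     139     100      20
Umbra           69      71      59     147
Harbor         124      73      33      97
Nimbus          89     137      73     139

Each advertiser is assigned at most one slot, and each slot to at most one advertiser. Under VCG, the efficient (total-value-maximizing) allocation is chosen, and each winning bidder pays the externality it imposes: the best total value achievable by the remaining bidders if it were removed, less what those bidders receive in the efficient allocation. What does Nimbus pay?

Nimbus pays $39.

Efficient allocation: Brightly→Slot 7 ($100), Umbra→Slot 6 ($147), Harbor→Slot 5 ($124), Nimbus→Slot 3 ($137); total welfare W = $508.
Nimbus receives Slot 3 at value $137, so the others get W − 137 = $371.
Without Nimbus: best allocation of the remaining 3 bidders over all 4 slots is Brightly→Slot 3 ($139), Umbra→Slot 6 ($147), Harbor→Slot 5 ($124), total $410.
VCG payment = (others' best without Nimbus) − (others' welfare with Nimbus) = 410 − 371 = $39.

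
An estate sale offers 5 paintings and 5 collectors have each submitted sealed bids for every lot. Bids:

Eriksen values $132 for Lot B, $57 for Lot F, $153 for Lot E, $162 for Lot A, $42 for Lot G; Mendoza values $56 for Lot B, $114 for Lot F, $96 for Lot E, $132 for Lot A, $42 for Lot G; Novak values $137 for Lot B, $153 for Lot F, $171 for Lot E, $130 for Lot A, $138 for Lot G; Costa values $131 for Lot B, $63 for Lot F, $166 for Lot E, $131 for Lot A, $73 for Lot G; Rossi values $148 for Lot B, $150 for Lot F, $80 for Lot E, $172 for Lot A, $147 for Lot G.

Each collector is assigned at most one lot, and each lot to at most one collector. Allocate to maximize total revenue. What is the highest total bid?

Treat this as an assignment problem: match each collector to one lot.
Optimal: Eriksen→Lot B ($132), Mendoza→Lot A ($132), Novak→Lot F ($153), Costa→Lot E ($166), Rossi→Lot G ($147) — total 132+132+153+166+147 = $730.
Column-greedy (each lot in turn goes to its best remaining collector) gives $671, worse by 59.
Next-best assignment: Eriksen→Lot A, Mendoza→Lot F, Novak→Lot G, Costa→Lot E, Rossi→Lot B = $728.

Maximum total: $730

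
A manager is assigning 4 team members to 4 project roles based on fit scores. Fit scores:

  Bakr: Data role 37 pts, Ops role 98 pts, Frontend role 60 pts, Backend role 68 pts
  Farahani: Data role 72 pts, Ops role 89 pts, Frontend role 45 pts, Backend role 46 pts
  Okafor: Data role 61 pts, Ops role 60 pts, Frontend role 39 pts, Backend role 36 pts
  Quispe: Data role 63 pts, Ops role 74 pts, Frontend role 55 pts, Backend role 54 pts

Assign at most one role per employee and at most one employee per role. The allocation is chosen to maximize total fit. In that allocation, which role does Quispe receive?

Optimal: Bakr→Backend role (68 pts), Farahani→Ops role (89 pts), Okafor→Data role (61 pts), Quispe→Frontend role (55 pts) — total 68+89+61+55 = 273 pts.
Column-greedy (each role in turn goes to its best remaining employee) gives 261 pts, worse by 12.
Swapping Quispe↔Bakr (Quispe→Backend role 54 pts, Bakr→Frontend role 60 pts) loses 9.
Quispe's own top role is Ops role (74 pts), but forcing Quispe→Ops role and reassigning the rest optimally gives only 253 pts — worse by 20.

Quispe receives Frontend role.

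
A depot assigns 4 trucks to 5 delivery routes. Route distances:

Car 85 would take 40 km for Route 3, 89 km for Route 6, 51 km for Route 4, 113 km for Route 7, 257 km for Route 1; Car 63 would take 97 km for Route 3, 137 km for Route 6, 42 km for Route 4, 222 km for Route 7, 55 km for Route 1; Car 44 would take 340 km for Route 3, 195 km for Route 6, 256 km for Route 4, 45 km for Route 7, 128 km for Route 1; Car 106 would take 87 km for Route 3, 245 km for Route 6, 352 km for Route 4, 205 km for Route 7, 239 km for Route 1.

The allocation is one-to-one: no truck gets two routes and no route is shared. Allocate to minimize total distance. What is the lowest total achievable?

Optimal: Car 85→Route 4 (51 km), Car 63→Route 1 (55 km), Car 44→Route 7 (45 km), Car 106→Route 3 (87 km) — total 51+55+45+87 = 238 km.
Column-greedy (each route in turn goes to its cheapest remaining truck) gives 638 km, worse by 400.
Swapping Car 44↔Car 63 (Car 44→Route 1 128 km, Car 63→Route 7 222 km) adds 250.

Min total: 238 km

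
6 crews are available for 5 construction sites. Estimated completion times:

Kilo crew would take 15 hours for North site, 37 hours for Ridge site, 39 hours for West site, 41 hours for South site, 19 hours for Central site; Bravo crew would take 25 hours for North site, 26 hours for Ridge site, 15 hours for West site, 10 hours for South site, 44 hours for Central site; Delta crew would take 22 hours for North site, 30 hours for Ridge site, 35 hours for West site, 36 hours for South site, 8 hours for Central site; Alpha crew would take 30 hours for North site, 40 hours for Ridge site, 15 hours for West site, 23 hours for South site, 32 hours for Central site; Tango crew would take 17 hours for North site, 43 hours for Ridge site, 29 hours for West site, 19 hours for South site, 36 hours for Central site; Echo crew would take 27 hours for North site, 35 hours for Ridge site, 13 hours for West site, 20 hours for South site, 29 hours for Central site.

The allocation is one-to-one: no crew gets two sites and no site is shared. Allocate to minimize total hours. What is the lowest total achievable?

This is the linear assignment problem.
Optimal: Kilo crew→North site (15 hours), Bravo crew→Ridge site (26 hours), Echo crew→West site (13 hours), Tango crew→South site (19 hours), Delta crew→Central site (8 hours) — total 15+26+13+19+8 = 81 hours.
Row-greedy (each crew in turn takes its cheapest remaining site) gives 91 hours, worse by 10.
Next-best assignment: Kilo crew→North site, Bravo crew→Ridge site, Alpha crew→West site, Tango crew→South site, Delta crew→Central site = 83 hours.
Swapping Delta crew↔Tango crew (Delta crew→South site 36 hours, Tango crew→Central site 36 hours) adds 45.

Minimum total: 81 hours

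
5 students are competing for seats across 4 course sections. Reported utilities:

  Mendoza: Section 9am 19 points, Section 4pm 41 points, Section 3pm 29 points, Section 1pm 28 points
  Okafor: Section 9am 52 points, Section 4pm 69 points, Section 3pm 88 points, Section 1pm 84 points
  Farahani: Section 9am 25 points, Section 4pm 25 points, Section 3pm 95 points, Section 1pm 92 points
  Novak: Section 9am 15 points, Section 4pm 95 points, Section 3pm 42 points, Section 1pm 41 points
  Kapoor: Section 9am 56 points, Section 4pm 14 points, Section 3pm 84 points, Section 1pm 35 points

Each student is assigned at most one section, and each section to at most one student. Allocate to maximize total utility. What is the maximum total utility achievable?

Treat this as an assignment problem: match each student to one section.
Optimal: Kapoor→Section 9am (56 points), Novak→Section 4pm (95 points), Okafor→Section 3pm (88 points), Farahani→Section 1pm (92 points) — total 56+95+88+92 = 331 points.
Column-greedy (each section in turn goes to its best remaining student) gives 330 points, worse by 1.
Next-best assignment: Kapoor→Section 9am, Novak→Section 4pm, Farahani→Section 3pm, Okafor→Section 1pm = 330 points.
Every other assignment is strictly worse.

Maximum total: 331 points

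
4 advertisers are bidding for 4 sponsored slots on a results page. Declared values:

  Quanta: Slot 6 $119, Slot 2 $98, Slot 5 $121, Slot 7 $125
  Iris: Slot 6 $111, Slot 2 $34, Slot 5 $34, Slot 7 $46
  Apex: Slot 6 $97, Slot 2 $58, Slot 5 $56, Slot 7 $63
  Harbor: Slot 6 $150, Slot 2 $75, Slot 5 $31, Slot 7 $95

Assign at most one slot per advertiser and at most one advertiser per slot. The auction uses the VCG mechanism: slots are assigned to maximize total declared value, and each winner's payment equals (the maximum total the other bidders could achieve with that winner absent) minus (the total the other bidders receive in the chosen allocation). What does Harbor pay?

Harbor pays $5.

Efficient allocation: Quanta→Slot 5 ($121), Iris→Slot 6 ($111), Apex→Slot 2 ($58), Harbor→Slot 7 ($95); total welfare W = $385.
Harbor receives Slot 7 at value $95, so the others get W − 95 = $290.
Without Harbor: best allocation of the remaining 3 bidders over all 4 slots is Quanta→Slot 5 ($121), Iris→Slot 6 ($111), Apex→Slot 7 ($63), total $295.
VCG payment = (others' best without Harbor) − (others' welfare with Harbor) = 295 − 290 = $5.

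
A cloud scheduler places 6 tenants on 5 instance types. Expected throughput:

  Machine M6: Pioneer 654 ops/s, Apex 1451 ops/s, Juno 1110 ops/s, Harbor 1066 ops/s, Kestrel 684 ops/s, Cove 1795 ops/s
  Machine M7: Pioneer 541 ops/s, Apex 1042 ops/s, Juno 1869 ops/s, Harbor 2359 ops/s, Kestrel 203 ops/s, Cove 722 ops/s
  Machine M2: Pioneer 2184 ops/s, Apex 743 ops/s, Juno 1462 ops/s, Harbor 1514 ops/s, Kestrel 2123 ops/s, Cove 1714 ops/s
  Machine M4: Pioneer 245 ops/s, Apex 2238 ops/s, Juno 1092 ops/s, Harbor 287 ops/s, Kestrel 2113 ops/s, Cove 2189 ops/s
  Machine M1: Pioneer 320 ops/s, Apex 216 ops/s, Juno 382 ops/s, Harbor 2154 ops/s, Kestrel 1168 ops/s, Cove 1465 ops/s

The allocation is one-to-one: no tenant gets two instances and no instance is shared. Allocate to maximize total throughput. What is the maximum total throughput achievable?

Max total: 10240 ops/s

This is the linear assignment problem.
Optimal: Cove→Machine M6 (1795 ops/s), Juno→Machine M7 (1869 ops/s), Pioneer→Machine M2 (2184 ops/s), Apex→Machine M4 (2238 ops/s), Harbor→Machine M1 (2154 ops/s) — total 1795+1869+2184+2238+2154 = 10240 ops/s.
Column-greedy (each instance in turn goes to its best remaining tenant) gives 9744 ops/s, worse by 496.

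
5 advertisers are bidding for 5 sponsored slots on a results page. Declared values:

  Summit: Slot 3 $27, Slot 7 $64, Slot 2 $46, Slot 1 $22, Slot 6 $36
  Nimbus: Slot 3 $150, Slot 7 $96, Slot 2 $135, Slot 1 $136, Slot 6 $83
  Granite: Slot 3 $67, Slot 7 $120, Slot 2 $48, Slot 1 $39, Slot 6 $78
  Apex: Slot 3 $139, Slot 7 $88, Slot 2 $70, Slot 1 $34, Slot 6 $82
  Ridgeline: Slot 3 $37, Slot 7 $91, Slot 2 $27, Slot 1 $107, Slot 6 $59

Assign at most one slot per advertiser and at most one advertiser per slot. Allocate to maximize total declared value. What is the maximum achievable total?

Treat this as an assignment problem: match each advertiser to one slot.
Optimal: Summit→Slot 6 ($36), Nimbus→Slot 2 ($135), Granite→Slot 7 ($120), Apex→Slot 3 ($139), Ridgeline→Slot 1 ($107) — total 36+135+120+139+107 = $537.
Column-greedy (each slot in turn goes to its best remaining advertiser) gives $483, worse by 54.
Next-best assignment: Summit→Slot 7, Nimbus→Slot 2, Granite→Slot 6, Apex→Slot 3, Ridgeline→Slot 1 = $523.
Swapping Ridgeline↔Nimbus (Ridgeline→Slot 2 $27, Nimbus→Slot 1 $136) loses 79.

Max total: $537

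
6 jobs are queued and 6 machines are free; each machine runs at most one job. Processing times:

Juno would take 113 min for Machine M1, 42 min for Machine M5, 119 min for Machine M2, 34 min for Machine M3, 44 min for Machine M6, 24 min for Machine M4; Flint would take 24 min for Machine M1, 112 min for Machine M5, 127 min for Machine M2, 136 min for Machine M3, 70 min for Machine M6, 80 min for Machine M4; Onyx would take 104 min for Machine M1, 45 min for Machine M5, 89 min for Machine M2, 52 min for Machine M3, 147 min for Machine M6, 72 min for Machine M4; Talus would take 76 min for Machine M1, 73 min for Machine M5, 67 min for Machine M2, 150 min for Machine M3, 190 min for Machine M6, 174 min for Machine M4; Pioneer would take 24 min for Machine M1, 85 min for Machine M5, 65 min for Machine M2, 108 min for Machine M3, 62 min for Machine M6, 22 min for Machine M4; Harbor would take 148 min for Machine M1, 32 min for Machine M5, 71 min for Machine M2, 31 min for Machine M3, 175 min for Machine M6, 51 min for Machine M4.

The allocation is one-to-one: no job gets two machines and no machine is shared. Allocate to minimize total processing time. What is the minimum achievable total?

Minimum total: 233 min

This is a one-to-one assignment (minimum-cost bipartite matching).
Optimal: Juno→Machine M6 (44 min), Flint→Machine M1 (24 min), Onyx→Machine M5 (45 min), Talus→Machine M2 (67 min), Pioneer→Machine M4 (22 min), Harbor→Machine M3 (31 min) — total 44+24+45+67+22+31 = 233 min.
Min-entry greedy (repeatedly take the single cheapest remaining cell) gives 333 min, worse by 100.
Swapping Pioneer↔Harbor (Pioneer→Machine M3 108 min, Harbor→Machine M4 51 min) adds 106.
Checked against all permutations: 233 min is optimal.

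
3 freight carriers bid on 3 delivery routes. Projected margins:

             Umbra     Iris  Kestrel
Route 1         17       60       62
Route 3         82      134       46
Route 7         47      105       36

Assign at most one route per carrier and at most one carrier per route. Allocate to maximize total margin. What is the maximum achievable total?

Treat this as an assignment problem: match each carrier to one route.
Optimal: Umbra→Route 3 ($82k), Iris→Route 7 ($105k), Kestrel→Route 1 ($62k) — total 82+105+62 = $249k.
Column-greedy (each route in turn goes to its best remaining carrier) gives $243k, worse by 6.
Checked against all permutations: $249k is optimal.

Maximum total: $249k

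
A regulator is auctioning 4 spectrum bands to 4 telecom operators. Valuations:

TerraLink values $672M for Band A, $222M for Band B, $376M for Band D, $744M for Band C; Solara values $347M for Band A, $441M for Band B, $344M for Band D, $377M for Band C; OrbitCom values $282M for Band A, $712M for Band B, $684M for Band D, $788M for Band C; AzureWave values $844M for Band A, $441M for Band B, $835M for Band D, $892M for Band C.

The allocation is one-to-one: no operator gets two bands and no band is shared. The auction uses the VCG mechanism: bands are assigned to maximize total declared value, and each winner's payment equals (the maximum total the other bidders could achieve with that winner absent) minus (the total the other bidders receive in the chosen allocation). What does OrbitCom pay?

OrbitCom pays $81M.

Efficient allocation: TerraLink→Band A ($672M), Solara→Band B ($441M), OrbitCom→Band C ($788M), AzureWave→Band D ($835M); total welfare W = $2736M.
OrbitCom receives Band C at value $788M, so the others get W − 788 = $1948M.
Without OrbitCom: best allocation of the remaining 3 bidders over all 4 bands is TerraLink→Band C ($744M), Solara→Band B ($441M), AzureWave→Band A ($844M), total $2029M.
VCG payment = (others' best without OrbitCom) − (others' welfare with OrbitCom) = 2029 − 1948 = $81M.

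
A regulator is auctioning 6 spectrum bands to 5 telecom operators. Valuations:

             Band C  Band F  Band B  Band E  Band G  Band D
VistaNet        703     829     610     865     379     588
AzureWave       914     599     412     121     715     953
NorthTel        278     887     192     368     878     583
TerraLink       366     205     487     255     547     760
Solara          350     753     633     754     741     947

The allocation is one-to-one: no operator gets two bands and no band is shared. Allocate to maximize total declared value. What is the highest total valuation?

Optimal: VistaNet→Band E ($865M), AzureWave→Band C ($914M), NorthTel→Band G ($878M), TerraLink→Band D ($760M), Solara→Band F ($753M) — total 865+914+878+760+753 = $4170M.
Max-entry greedy (repeatedly take the single best remaining cell) gives $3933M, worse by 237.
Every other assignment is strictly worse.

Maximum total: $4170M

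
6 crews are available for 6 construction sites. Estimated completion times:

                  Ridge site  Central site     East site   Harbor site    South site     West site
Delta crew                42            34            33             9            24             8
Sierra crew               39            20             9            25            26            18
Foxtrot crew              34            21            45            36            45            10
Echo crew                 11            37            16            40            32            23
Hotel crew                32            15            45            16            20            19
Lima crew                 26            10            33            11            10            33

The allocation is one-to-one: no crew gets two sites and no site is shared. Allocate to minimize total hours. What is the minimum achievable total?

Treat this as an assignment problem: match each crew to one site.
Optimal: Delta crew→Harbor site (9 hours), Sierra crew→East site (9 hours), Foxtrot crew→West site (10 hours), Echo crew→Ridge site (11 hours), Hotel crew→Central site (15 hours), Lima crew→South site (10 hours) — total 9+9+10+11+15+10 = 64 hours.
Column-greedy (each site in turn goes to its cheapest remaining crew) gives 69 hours, worse by 5.

Min total: 64 hours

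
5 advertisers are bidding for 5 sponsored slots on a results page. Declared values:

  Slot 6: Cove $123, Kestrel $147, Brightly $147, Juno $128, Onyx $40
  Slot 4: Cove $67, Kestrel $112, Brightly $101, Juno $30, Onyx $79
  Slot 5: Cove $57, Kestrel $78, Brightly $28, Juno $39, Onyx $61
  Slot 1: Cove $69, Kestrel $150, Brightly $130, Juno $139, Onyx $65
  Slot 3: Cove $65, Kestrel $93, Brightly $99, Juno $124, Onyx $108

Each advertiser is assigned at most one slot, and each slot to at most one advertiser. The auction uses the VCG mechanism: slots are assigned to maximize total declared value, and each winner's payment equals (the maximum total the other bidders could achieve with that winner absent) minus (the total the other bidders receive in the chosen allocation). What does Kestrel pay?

Kestrel pays $20.

Efficient allocation: Cove→Slot 5 ($57), Kestrel→Slot 4 ($112), Brightly→Slot 6 ($147), Juno→Slot 1 ($139), Onyx→Slot 3 ($108); total welfare W = $563.
Kestrel receives Slot 4 at value $112, so the others get W − 112 = $451.
Without Kestrel: best allocation of the remaining 4 bidders over all 5 slots is Cove→Slot 6 ($123), Brightly→Slot 4 ($101), Juno→Slot 1 ($139), Onyx→Slot 3 ($108), total $471.
VCG payment = (others' best without Kestrel) − (others' welfare with Kestrel) = 471 − 451 = $20.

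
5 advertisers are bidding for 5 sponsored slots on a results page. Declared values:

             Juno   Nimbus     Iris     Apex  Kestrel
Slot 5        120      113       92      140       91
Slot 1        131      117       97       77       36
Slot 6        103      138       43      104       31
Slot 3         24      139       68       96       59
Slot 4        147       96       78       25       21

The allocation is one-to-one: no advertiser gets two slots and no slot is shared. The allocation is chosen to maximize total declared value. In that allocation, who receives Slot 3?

Kestrel receives Slot 3.

This is a one-to-one assignment (maximum-weight bipartite matching).
Optimal: Juno→Slot 4 ($147), Nimbus→Slot 6 ($138), Iris→Slot 1 ($97), Apex→Slot 5 ($140), Kestrel→Slot 3 ($59) — total 147+138+97+140+59 = $581.
Next-best assignment: Juno→Slot 4, Nimbus→Slot 3, Iris→Slot 1, Apex→Slot 6, Kestrel→Slot 5 = $578.
Kestrel's own top slot is Slot 5 ($91), but forcing Kestrel→Slot 5 and reassigning the rest optimally gives only $578 — worse by 3.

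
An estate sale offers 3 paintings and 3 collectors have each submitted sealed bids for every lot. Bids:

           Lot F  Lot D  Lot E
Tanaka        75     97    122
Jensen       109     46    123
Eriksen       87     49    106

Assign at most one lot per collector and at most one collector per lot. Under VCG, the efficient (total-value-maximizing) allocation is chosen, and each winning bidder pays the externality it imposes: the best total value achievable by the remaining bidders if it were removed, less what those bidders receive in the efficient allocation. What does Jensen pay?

Efficient allocation: Tanaka→Lot D ($97), Jensen→Lot F ($109), Eriksen→Lot E ($106); total welfare W = $312.
Jensen receives Lot F at value $109, so the others get W − 109 = $203.
Without Jensen: best allocation of the remaining 2 bidders over all 3 lots is Tanaka→Lot E ($122), Eriksen→Lot F ($87), total $209.
VCG payment = (others' best without Jensen) − (others' welfare with Jensen) = 209 − 203 = $6.

Jensen pays $6.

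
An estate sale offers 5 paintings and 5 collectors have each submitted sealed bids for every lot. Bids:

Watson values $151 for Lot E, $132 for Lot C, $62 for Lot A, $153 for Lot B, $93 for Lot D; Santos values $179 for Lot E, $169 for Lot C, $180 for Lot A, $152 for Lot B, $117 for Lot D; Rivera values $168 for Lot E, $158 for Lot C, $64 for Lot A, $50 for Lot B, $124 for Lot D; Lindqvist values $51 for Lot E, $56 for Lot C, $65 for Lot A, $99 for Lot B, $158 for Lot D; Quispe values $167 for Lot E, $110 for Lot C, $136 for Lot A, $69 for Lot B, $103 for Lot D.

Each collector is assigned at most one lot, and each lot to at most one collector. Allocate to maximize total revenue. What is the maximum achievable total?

Maximum total: $816

Optimal: Watson→Lot B ($153), Santos→Lot A ($180), Rivera→Lot C ($158), Lindqvist→Lot D ($158), Quispe→Lot E ($167) — total 153+180+158+158+167 = $816.
Max-entry greedy (repeatedly take the single best remaining cell) gives $769, worse by 47.
Next-best assignment: Watson→Lot B, Santos→Lot E, Rivera→Lot C, Lindqvist→Lot D, Quispe→Lot A = $784.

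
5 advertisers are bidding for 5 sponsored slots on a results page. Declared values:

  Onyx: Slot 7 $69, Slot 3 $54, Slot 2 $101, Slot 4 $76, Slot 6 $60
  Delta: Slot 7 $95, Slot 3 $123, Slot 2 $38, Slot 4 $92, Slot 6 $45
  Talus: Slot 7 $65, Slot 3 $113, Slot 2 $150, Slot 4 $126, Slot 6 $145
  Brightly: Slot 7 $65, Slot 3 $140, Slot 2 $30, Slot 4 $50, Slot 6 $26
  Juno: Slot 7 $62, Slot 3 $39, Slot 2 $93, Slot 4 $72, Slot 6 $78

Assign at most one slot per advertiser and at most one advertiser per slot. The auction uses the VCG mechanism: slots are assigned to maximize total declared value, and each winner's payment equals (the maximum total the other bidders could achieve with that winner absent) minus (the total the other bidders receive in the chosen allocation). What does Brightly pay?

Efficient allocation: Onyx→Slot 2 ($101), Delta→Slot 7 ($95), Talus→Slot 6 ($145), Brightly→Slot 3 ($140), Juno→Slot 4 ($72); total welfare W = $553.
Brightly receives Slot 3 at value $140, so the others get W − 140 = $413.
Without Brightly: best allocation of the remaining 4 bidders over all 5 slots is Onyx→Slot 2 ($101), Delta→Slot 3 ($123), Talus→Slot 6 ($145), Juno→Slot 4 ($72), total $441.
VCG payment = (others' best without Brightly) − (others' welfare with Brightly) = 441 − 413 = $28.

Brightly pays $28.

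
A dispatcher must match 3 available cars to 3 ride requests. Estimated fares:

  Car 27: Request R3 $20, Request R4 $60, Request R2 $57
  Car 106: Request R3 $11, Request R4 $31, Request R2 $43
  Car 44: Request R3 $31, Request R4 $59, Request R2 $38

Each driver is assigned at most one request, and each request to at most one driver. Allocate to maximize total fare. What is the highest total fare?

Max total: $134

Optimal: Car 27→Request R4 ($60), Car 106→Request R2 ($43), Car 44→Request R3 ($31) — total 60+43+31 = $134.
Next-best assignment: Car 27→Request R2, Car 106→Request R3, Car 44→Request R4 = $127.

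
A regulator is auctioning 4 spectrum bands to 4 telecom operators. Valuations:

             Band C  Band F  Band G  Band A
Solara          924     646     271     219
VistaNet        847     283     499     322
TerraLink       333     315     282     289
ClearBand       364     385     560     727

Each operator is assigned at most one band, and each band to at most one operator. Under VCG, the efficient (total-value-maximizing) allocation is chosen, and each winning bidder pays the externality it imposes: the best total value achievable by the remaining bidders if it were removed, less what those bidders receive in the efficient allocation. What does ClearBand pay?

ClearBand pays $7M.

Efficient allocation: Solara→Band F ($646M), VistaNet→Band C ($847M), TerraLink→Band G ($282M), ClearBand→Band A ($727M); total welfare W = $2502M.
ClearBand receives Band A at value $727M, so the others get W − 727 = $1775M.
Without ClearBand: best allocation of the remaining 3 bidders over all 4 bands is Solara→Band F ($646M), VistaNet→Band C ($847M), TerraLink→Band A ($289M), total $1782M.
VCG payment = (others' best without ClearBand) − (others' welfare with ClearBand) = 1782 − 1775 = $7M.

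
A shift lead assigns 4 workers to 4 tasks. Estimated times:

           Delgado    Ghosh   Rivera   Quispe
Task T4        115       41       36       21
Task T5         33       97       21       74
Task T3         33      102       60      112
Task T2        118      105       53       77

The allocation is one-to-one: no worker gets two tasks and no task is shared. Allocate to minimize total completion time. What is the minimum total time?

Minimum total: 172 min

This is the linear assignment problem.
Optimal: Delgado→Task T3 (33 min), Ghosh→Task T4 (41 min), Rivera→Task T5 (21 min), Quispe→Task T2 (77 min) — total 33+41+21+77 = 172 min.
Min-entry greedy (repeatedly take the single cheapest remaining cell) gives 180 min, worse by 8.
Swapping Ghosh↔Rivera (Ghosh→Task T5 97 min, Rivera→Task T4 36 min) adds 71.
Every other assignment is strictly worse.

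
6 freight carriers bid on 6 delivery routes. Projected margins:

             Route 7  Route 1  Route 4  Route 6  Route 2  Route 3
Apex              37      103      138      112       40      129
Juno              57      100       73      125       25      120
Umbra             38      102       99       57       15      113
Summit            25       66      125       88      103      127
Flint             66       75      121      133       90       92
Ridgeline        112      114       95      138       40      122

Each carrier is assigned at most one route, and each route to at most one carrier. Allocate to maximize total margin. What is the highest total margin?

Max total: $708k

Optimal: Apex→Route 4 ($138k), Juno→Route 3 ($120k), Umbra→Route 1 ($102k), Summit→Route 2 ($103k), Flint→Route 6 ($133k), Ridgeline→Route 7 ($112k) — total 138+120+102+103+133+112 = $708k.
Column-greedy (each route in turn goes to its best remaining carrier) gives $611k, worse by 97.
Next-best assignment: Apex→Route 4, Juno→Route 1, Umbra→Route 3, Summit→Route 2, Flint→Route 6, Ridgeline→Route 7 = $699k.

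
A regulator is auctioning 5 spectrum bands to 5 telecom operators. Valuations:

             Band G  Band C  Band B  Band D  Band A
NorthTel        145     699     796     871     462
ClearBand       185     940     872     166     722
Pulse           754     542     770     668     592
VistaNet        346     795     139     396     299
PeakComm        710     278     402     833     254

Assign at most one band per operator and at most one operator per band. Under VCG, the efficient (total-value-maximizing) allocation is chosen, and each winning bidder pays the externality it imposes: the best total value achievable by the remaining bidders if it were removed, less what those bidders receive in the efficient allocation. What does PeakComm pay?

Efficient allocation: NorthTel→Band B ($796M), ClearBand→Band A ($722M), Pulse→Band G ($754M), VistaNet→Band C ($795M), PeakComm→Band D ($833M); total welfare W = $3900M.
PeakComm receives Band D at value $833M, so the others get W − 833 = $3067M.
Without PeakComm: best allocation of the remaining 4 bidders over all 5 bands is NorthTel→Band D ($871M), ClearBand→Band B ($872M), Pulse→Band G ($754M), VistaNet→Band C ($795M), total $3292M.
VCG payment = (others' best without PeakComm) − (others' welfare with PeakComm) = 3292 − 3067 = $225M.

PeakComm pays $225M.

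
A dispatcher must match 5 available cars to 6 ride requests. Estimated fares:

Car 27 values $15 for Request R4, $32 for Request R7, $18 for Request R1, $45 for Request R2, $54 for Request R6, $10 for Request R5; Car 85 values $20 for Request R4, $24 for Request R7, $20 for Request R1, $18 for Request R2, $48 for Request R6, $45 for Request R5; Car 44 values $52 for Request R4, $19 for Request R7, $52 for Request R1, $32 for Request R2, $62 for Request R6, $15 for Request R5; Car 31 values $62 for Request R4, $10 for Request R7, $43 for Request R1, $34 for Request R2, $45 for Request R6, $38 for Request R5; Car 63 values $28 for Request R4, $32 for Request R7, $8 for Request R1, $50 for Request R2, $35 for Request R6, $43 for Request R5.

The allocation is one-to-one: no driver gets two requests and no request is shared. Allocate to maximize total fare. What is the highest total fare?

Optimal: Car 27→Request R6 ($54), Car 85→Request R5 ($45), Car 44→Request R1 ($52), Car 31→Request R4 ($62), Car 63→Request R2 ($50) — total 54+45+52+62+50 = $263.
Row-greedy (each driver in turn takes its best remaining request) gives $244, worse by 19.

Maximum total: $263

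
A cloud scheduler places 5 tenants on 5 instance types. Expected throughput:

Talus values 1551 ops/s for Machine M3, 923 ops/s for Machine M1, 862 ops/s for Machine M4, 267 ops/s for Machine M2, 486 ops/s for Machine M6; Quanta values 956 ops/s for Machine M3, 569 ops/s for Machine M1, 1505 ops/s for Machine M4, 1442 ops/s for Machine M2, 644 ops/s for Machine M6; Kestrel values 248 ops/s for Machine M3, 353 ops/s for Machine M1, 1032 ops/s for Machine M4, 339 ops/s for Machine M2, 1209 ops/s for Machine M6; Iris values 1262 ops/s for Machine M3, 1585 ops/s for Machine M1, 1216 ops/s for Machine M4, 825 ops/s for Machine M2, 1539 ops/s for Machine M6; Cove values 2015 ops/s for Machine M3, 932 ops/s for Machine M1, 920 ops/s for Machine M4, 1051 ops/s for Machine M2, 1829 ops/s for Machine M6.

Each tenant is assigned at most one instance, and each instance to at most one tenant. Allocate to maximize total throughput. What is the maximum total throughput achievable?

Optimal: Talus→Machine M3 (1551 ops/s), Quanta→Machine M2 (1442 ops/s), Kestrel→Machine M4 (1032 ops/s), Iris→Machine M1 (1585 ops/s), Cove→Machine M6 (1829 ops/s) — total 1551+1442+1032+1585+1829 = 7439 ops/s.
Max-entry greedy (repeatedly take the single best remaining cell) gives 6581 ops/s, worse by 858.
Next-best assignment: Talus→Machine M4, Quanta→Machine M2, Kestrel→Machine M6, Iris→Machine M1, Cove→Machine M3 = 7113 ops/s.
Swapping Talus↔Kestrel (Talus→Machine M4 862 ops/s, Kestrel→Machine M3 248 ops/s) loses 1473.
No other one-to-one assignment exceeds 7439 ops/s.

Maximum total: 7439 ops/s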